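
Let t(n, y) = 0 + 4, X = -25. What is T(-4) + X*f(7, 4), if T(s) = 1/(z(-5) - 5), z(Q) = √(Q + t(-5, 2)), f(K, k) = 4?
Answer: -2605/26 - I/26 ≈ -100.19 - 0.038462*I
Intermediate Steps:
t(n, y) = 4
z(Q) = √(4 + Q) (z(Q) = √(Q + 4) = √(4 + Q))
T(s) = (-5 - I)/26 (T(s) = 1/(√(4 - 5) - 5) = 1/(√(-1) - 5) = 1/(I - 5) = 1/(-5 + I) = (-5 - I)/26)
T(-4) + X*f(7, 4) = (-5/26 - I/26) - 25*4 = (-5/26 - I/26) - 100 = -2605/26 - I/26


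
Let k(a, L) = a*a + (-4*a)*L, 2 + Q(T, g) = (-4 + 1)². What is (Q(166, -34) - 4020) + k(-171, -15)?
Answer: 14968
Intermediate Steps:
Q(T, g) = 7 (Q(T, g) = -2 + (-4 + 1)² = -2 + (-3)² = -2 + 9 = 7)
k(a, L) = a² - 4*L*a
(Q(166, -34) - 4020) + k(-171, -15) = (7 - 4020) - 171*(-171 - 4*(-15)) = -4013 - 171*(-171 + 60) = -4013 - 171*(-111) = -4013 + 18981 = 14968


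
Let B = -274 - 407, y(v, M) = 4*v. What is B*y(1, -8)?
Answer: -2724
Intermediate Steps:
B = -681
B*y(1, -8) = -2724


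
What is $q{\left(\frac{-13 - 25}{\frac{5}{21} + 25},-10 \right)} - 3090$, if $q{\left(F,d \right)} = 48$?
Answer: $-3042$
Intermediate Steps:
$q{\left(\frac{-13 - 25}{\frac{5}{21} + 25},-10 \right)} - 3090 = 48 - 3090 = -3042$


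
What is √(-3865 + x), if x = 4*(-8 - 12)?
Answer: I*√3945 ≈ 62.809*I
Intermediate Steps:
x = -80 (x = 4*(-20) = -80)
√(-3865 + x) = √(-3865 - 80) = √(-3945) = I*√3945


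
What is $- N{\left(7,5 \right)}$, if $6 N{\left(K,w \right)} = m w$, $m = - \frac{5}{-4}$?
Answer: $- \frac{25}{24} \approx -1.0417$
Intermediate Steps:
$m = \frac{5}{4}$ ($m = \left(-5\right) \left(- \frac{1}{4}\right) = \frac{5}{4} \approx 1.25$)
$N{\left(K,w \right)} = \frac{5 w}{24}$ ($N{\left(K,w \right)} = \frac{\frac{5}{4} w}{6} = \frac{5 w}{24}$)
$- N{\left(7,5 \right)} = - \frac{5 \cdot 5}{24} = \left(-1\right) \frac{25}{24} = - \frac{25}{24}$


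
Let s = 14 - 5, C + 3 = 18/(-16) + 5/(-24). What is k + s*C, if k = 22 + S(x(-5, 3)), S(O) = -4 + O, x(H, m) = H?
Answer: -26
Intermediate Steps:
C = -13/3 (C = -3 + (18/(-16) + 5/(-24)) = -3 + (18*(-1/16) + 5*(-1/24)) = -3 + (-9/8 - 5/24) = -3 - 4/3 = -13/3 ≈ -4.3333)
k = 13 (k = 22 + (-4 - 5) = 22 - 9 = 13)
s = 9
k + s*C = 13 + 9*(-13/3) = 13 - 39 = -26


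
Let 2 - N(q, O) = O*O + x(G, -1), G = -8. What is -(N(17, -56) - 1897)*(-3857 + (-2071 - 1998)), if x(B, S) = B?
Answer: -39812298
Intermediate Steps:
N(q, O) = 10 - O² (N(q, O) = 2 - (O*O - 8) = 2 - (O² - 8) = 2 - (-8 + O²) = 2 + (8 - O²) = 10 - O²)
-(N(17, -56) - 1897)*(-3857 + (-2071 - 1998)) = -((10 - 1*(-56)²) - 1897)*(-3857 + (-2071 - 1998)) = -((10 - 1*3136) - 1897)*(-3857 - 4069) = -((10 - 3136) - 1897)*(-7926) = -(-3126 - 1897)*(-7926) = -(-5023)*(-7926) = -1*39812298 = -39812298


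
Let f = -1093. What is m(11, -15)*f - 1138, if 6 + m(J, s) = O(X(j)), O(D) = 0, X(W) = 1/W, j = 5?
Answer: 5420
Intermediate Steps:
m(J, s) = -6 (m(J, s) = -6 + 0 = -6)
m(11, -15)*f - 1138 = -6*(-1093) - 1138 = 6558 - 1138 = 5420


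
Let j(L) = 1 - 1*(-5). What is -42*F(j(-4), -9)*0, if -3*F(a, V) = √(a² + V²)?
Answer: 0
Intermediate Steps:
j(L) = 6 (j(L) = 1 + 5 = 6)
F(a, V) = -√(V² + a²)/3 (F(a, V) = -√(a² + V²)/3 = -√(V² + a²)/3)
-42*F(j(-4), -9)*0 = -(-14)*√((-9)² + 6²)*0 = -(-14)*√(81 + 36)*0 = -(-14)*√117*0 = -(-14)*3*√13*0 = -(-42)*√13*0 = (42*√13)*0 = 0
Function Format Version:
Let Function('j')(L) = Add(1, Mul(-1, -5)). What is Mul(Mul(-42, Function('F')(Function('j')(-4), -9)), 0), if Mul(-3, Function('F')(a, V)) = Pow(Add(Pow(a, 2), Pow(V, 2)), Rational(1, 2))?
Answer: 0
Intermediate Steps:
Function('j')(L) = 6 (Function('j')(L) = Add(1, 5) = 6)
Function('F')(a, V) = Mul(Rational(-1, 3), Pow(Add(Pow(V, 2), Pow(a, 2)), Rational(1, 2))) (Function('F')(a, V) = Mul(Rational(-1, 3), Pow(Add(Pow(a, 2), Pow(V, 2)), Rational(1, 2))) = Mul(Rational(-1, 3), Pow(Add(Pow(V, 2), Pow(a, 2)), Rational(1, 2))))
Mul(Mul(-42, Function('F')(Function('j')(-4), -9)), 0) = Mul(Mul(-42, Mul(Rational(-1, 3), Pow(Add(Pow(-9, 2), Pow(6, 2)), Rational(1, 2)))), 0) = Mul(Mul(-42, Mul(Rational(-1, 3), Pow(Add(81, 36), Rational(1, 2)))), 0) = Mul(Mul(-42, Mul(Rational(-1, 3), Pow(117, Rational(1, 2)))), 0) = Mul(Mul(-42, Mul(Rational(-1, 3), Mul(3, Pow(13, Rational(1, 2))))), 0) = Mul(Mul(-42, Mul(-1, Pow(13, Rational(1, 2)))), 0) = Mul(Mul(42, Pow(13, Rational(1, 2))), 0) = 0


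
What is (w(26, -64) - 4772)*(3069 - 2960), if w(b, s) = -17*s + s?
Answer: -408532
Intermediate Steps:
w(b, s) = -16*s
(w(26, -64) - 4772)*(3069 - 2960) = (-16*(-64) - 4772)*(3069 - 2960) = (1024 - 4772)*109 = -3748*109 = -408532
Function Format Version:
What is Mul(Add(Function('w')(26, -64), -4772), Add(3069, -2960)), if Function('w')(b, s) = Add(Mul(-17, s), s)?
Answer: -408532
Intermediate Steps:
Function('w')(b, s) = Mul(-16, s)
Mul(Add(Function('w')(26, -64), -4772), Add(3069, -2960)) = Mul(Add(Mul(-16, -64), -4772), Add(3069, -2960)) = Mul(Add(1024, -4772), 109) = Mul(-3748, 109) = -408532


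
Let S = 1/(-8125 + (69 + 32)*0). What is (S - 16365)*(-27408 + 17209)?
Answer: 1356116419574/8125 ≈ 1.6691e+8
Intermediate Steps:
S = -1/8125 (S = 1/(-8125 + 101*0) = 1/(-8125 + 0) = 1/(-8125) = -1/8125 ≈ -0.00012308)
(S - 16365)*(-27408 + 17209) = (-1/8125 - 16365)*(-27408 + 17209) = -132965626/8125*(-10199) = 1356116419574/8125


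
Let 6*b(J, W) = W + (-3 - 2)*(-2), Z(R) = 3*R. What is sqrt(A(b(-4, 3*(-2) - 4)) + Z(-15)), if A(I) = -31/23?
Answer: I*sqrt(24518)/23 ≈ 6.8079*I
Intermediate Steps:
b(J, W) = 5/3 + W/6 (b(J, W) = (W + (-3 - 2)*(-2))/6 = (W - 5*(-2))/6 = (W + 10)/6 = (10 + W)/6 = 5/3 + W/6)
A(I) = -31/23 (A(I) = -31*1/23 = -31/23)
sqrt(A(b(-4, 3*(-2) - 4)) + Z(-15)) = sqrt(-31/23 + 3*(-15)) = sqrt(-31/23 - 45) = sqrt(-1066/23) = I*sqrt(24518)/23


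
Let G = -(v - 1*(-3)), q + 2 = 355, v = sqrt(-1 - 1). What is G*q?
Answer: -1059 - 353*I*sqrt(2) ≈ -1059.0 - 499.22*I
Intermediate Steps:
v = I*sqrt(2) (v = sqrt(-2) = I*sqrt(2) ≈ 1.4142*I)
q = 353 (q = -2 + 355 = 353)
G = -3 - I*sqrt(2) (G = -(I*sqrt(2) - 1*(-3)) = -(I*sqrt(2) + 3) = -(3 + I*sqrt(2)) = -3 - I*sqrt(2) ≈ -3.0 - 1.4142*I)
G*q = (-3 - I*sqrt(2))*353 = -1059 - 353*I*sqrt(2)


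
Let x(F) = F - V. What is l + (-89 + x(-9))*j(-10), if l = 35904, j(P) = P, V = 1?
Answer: 36894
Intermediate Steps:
x(F) = -1 + F (x(F) = F - 1*1 = F - 1 = -1 + F)
l + (-89 + x(-9))*j(-10) = 35904 + (-89 + (-1 - 9))*(-10) = 35904 + (-89 - 10)*(-10) = 35904 - 99*(-10) = 35904 + 990 = 36894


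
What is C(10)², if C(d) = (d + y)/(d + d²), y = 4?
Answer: 49/3025 ≈ 0.016198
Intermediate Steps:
C(d) = (4 + d)/(d + d²) (C(d) = (d + 4)/(d + d²) = (4 + d)/(d + d²))
C(10)² = ((4 + 10)/(10*(1 + 10)))² = ((⅒)*14/11)² = ((⅒)*(1/11)*14)² = (7/55)² = 49/3025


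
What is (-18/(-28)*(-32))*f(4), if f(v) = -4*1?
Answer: 576/7 ≈ 82.286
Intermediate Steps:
f(v) = -4
(-18/(-28)*(-32))*f(4) = (-18/(-28)*(-32))*(-4) = (-18*(-1/28)*(-32))*(-4) = ((9/14)*(-32))*(-4) = -144/7*(-4) = 576/7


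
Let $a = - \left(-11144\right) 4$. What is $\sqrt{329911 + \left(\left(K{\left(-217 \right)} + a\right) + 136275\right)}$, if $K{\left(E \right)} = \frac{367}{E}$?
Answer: $\frac{\sqrt{24051192179}}{217} \approx 714.67$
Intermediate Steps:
$a = 44576$ ($a = \left(-1\right) \left(-44576\right) = 44576$)
$\sqrt{329911 + \left(\left(K{\left(-217 \right)} + a\right) + 136275\right)} = \sqrt{329911 + \left(\left(\frac{367}{-217} + 44576\right) + 136275\right)} = \sqrt{329911 + \left(\left(367 \left(- \frac{1}{217}\right) + 44576\right) + 136275\right)} = \sqrt{329911 + \left(\left(- \frac{367}{217} + 44576\right) + 136275\right)} = \sqrt{329911 + \left(\frac{9672625}{217} + 136275\right)} = \sqrt{329911 + \frac{39244300}{217}} = \sqrt{\frac{110834987}{217}} = \frac{\sqrt{24051192179}}{217}$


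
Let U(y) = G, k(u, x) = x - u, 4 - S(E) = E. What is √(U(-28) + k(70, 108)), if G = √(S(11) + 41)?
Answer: √(38 + √34) ≈ 6.6205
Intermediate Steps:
S(E) = 4 - E
G = √34 (G = √((4 - 1*11) + 41) = √((4 - 11) + 41) = √(-7 + 41) = √34 ≈ 5.8309)
U(y) = √34
√(U(-28) + k(70, 108)) = √(√34 + (108 - 1*70)) = √(√34 + (108 - 70)) = √(√34 + 38) = √(38 + √34)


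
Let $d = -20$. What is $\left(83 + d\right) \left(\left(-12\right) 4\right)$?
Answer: $-3024$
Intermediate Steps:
$\left(83 + d\right) \left(\left(-12\right) 4\right) = \left(83 - 20\right) \left(\left(-12\right) 4\right) = 63 \left(-48\right) = -3024$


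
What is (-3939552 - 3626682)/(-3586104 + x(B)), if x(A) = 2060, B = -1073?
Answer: 3783117/1792022 ≈ 2.1111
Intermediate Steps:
(-3939552 - 3626682)/(-3586104 + x(B)) = (-3939552 - 3626682)/(-3586104 + 2060) = -7566234/(-3584044) = -7566234*(-1/3584044) = 3783117/1792022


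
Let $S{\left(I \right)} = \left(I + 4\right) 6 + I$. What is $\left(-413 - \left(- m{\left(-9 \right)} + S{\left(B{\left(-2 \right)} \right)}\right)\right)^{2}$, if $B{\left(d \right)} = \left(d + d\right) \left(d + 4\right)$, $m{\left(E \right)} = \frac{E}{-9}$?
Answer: $144400$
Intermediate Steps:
$m{\left(E \right)} = - \frac{E}{9}$ ($m{\left(E \right)} = E \left(- \frac{1}{9}\right) = - \frac{E}{9}$)
$B{\left(d \right)} = 2 d \left(4 + d\right)$
$S{\left(I \right)} = 24 + 7 I$ ($S{\left(I \right)} = \left(4 + I\right) 6 + I = \left(24 + 6 I\right) + I = 24 + 7 I$)
$\left(-413 - \left(- m{\left(-9 \right)} + S{\left(B{\left(-2 \right)} \right)}\right)\right)^{2} = \left(-413 - \left(23 + 7 \cdot 2 \left(-2\right) \left(4 - 2\right)\right)\right)^{2} = \left(-413 - \left(23 + 7 \cdot 2 \left(-2\right) 2\right)\right)^{2} = \left(-413 + \left(1 - \left(24 + 7 \left(-8\right)\right)\right)\right)^{2} = \left(-413 + \left(1 - \left(24 - 56\right)\right)\right)^{2} = \left(-413 + \left(1 - -32\right)\right)^{2} = \left(-413 + \left(1 + 32\right)\right)^{2} = \left(-413 + 33\right)^{2} = \left(-380\right)^{2} = 144400$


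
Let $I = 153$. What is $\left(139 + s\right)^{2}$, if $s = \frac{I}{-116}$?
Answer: $\frac{255072841}{13456} \approx 18956.0$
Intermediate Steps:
$s = - \frac{153}{116}$ ($s = \frac{153}{-116} = 153 \left(- \frac{1}{116}\right) = - \frac{153}{116} \approx -1.319$)
$\left(139 + s\right)^{2} = \left(139 - \frac{153}{116}\right)^{2} = \left(\frac{15971}{116}\right)^{2} = \frac{255072841}{13456}$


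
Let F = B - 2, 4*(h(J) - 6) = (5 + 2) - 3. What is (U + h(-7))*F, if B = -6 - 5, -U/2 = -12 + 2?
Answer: -351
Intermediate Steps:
h(J) = 7 (h(J) = 6 + ((5 + 2) - 3)/4 = 6 + (7 - 3)/4 = 6 + (1/4)*4 = 6 + 1 = 7)
U = 20 (U = -2*(-12 + 2) = -2*(-10) = 20)
B = -11
F = -13 (F = -11 - 2 = -13)
(U + h(-7))*F = (20 + 7)*(-13) = 27*(-13) = -351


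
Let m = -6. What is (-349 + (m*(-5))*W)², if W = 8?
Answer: 11881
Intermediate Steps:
(-349 + (m*(-5))*W)² = (-349 - 6*(-5)*8)² = (-349 + 30*8)² = (-349 + 240)² = (-109)² = 11881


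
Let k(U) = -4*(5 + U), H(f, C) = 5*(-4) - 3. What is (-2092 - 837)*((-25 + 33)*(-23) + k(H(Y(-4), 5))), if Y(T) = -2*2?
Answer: 328048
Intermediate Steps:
Y(T) = -4
H(f, C) = -23 (H(f, C) = -20 - 3 = -23)
k(U) = -20 - 4*U
(-2092 - 837)*((-25 + 33)*(-23) + k(H(Y(-4), 5))) = (-2092 - 837)*((-25 + 33)*(-23) + (-20 - 4*(-23))) = -2929*(8*(-23) + (-20 + 92)) = -2929*(-184 + 72) = -2929*(-112) = 328048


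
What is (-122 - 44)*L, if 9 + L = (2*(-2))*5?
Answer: 4814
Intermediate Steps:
L = -29 (L = -9 + (2*(-2))*5 = -9 - 4*5 = -9 - 20 = -29)
(-122 - 44)*L = (-122 - 44)*(-29) = -166*(-29) = 4814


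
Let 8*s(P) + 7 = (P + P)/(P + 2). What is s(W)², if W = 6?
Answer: 121/256 ≈ 0.47266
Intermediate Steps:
s(P) = -7/8 + P/(4*(2 + P)) (s(P) = -7/8 + ((P + P)/(P + 2))/8 = -7/8 + ((2*P)/(2 + P))/8 = -7/8 + (2*P/(2 + P))/8 = -7/8 + P/(4*(2 + P)))
s(W)² = ((-14 - 5*6)/(8*(2 + 6)))² = ((⅛)*(-14 - 30)/8)² = ((⅛)*(⅛)*(-44))² = (-11/16)² = 121/256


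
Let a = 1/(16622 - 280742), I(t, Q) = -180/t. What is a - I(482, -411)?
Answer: 23770559/63652920 ≈ 0.37344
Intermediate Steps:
a = -1/264120 (a = 1/(-264120) = -1/264120 ≈ -3.7862e-6)
a - I(482, -411) = -1/264120 - (-180)/482 = -1/264120 - 1*(-90/241) = -1/264120 + 90/241 = 23770559/63652920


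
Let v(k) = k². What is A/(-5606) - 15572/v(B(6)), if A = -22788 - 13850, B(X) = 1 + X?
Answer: -42750685/137347 ≈ -311.26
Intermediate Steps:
A = -36638
A/(-5606) - 15572/v(B(6)) = -36638/(-5606) - 15572/(1 + 6)² = -36638*(-1/5606) - 15572/(7²) = 18319/2803 - 15572/49 = -42750685/137347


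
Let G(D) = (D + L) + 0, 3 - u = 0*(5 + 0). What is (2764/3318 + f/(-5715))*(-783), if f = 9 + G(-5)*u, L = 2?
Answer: -360702/553 ≈ -652.26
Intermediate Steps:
u = 3 (u = 3 - 0*(5 + 0) = 3 - 0*5 = 3 - 1*0 = 3 + 0 = 3)
G(D) = 2 + D (G(D) = (D + 2) + 0 = (2 + D) + 0 = 2 + D)
f = 0 (f = 9 + (2 - 5)*3 = 9 - 3*3 = 9 - 9 = 0)
(2764/3318 + f/(-5715))*(-783) = (2764/3318 + 0/(-5715))*(-783) = (2764*(1/3318) + 0*(-1/5715))*(-783) = (1382/1659 + 0)*(-783) = (1382/1659)*(-783) = -360702/553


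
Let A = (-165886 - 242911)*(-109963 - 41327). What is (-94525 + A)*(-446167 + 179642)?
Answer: -16483719330822625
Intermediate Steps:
A = 61846898130 (A = -408797*(-151290) = 61846898130)
(-94525 + A)*(-446167 + 179642) = (-94525 + 61846898130)*(-446167 + 179642) = 61846803605*(-266525) = -16483719330822625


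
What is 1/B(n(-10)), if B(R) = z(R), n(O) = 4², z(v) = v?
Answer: 1/16 ≈ 0.062500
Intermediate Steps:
n(O) = 16
B(R) = R
1/B(n(-10)) = 1/16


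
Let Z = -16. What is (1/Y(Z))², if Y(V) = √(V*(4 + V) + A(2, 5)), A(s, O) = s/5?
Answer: 5/962 ≈ 0.0051975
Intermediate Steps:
A(s, O) = s/5 (A(s, O) = s*(⅕) = s/5)
Y(V) = √(⅖ + V*(4 + V)) (Y(V) = √(V*(4 + V) + (⅕)*2) = √(V*(4 + V) + ⅖) = √(⅖ + V*(4 + V)))
(1/Y(Z))² = (1/(√(10 + 25*(-16)² + 100*(-16))/5))² = (1/(√(10 + 25*256 - 1600)/5))² = (1/(√(10 + 6400 - 1600)/5))² = (1/(√4810/5))² = (√4810/962)² = 5/962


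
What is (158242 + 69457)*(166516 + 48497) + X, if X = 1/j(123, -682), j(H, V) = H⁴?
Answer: 11205888267218182768/228886641 ≈ 4.8958e+10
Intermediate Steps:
X = 1/228886641 (X = 1/(123⁴) = 1/228886641 ≈ 4.3690e-9)
(158242 + 69457)*(166516 + 48497) + X = (158242 + 69457)*(166516 + 48497) + 1/228886641 = 227699*215013 + 1/228886641 = 48958245087 + 1/228886641 = 11205888267218182768/228886641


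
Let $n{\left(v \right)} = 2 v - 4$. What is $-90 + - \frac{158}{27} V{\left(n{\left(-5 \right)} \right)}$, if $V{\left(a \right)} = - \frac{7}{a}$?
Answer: $- \frac{2509}{27} \approx -92.926$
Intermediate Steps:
$n{\left(v \right)} = -4 + 2 v$
$-90 + - \frac{158}{27} V{\left(n{\left(-5 \right)} \right)} = -90 + - \frac{158}{27} \left(- \frac{7}{-4 + 2 \left(-5\right)}\right) = -90 + \left(-158\right) \frac{1}{27} \left(- \frac{7}{-4 - 10}\right) = -90 - \frac{158 \left(- \frac{7}{-14}\right)}{27} = -90 - \frac{158 \left(\left(-7\right) \left(- \frac{1}{14}\right)\right)}{27} = -90 - \frac{79}{27} = - \frac{2509}{27}$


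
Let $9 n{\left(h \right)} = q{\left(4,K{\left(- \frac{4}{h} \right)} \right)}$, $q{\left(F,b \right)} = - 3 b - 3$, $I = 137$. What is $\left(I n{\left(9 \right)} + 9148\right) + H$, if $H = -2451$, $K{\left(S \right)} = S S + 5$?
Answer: $\frac{1558597}{243} \approx 6414.0$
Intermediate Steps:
$K{\left(S \right)} = 5 + S^{2}$ ($K{\left(S \right)} = S^{2} + 5 = 5 + S^{2}$)
$q{\left(F,b \right)} = -3 - 3 b$
$n{\left(h \right)} = -2 - \frac{16}{3 h^{2}}$ ($n{\left(h \right)} = \frac{-3 - 3 \left(5 + \left(- \frac{4}{h}\right)^{2}\right)}{9} = \frac{-3 - 3 \left(5 + \frac{16}{h^{2}}\right)}{9} = \frac{-3 - \left(15 + \frac{48}{h^{2}}\right)}{9} = \frac{-18 - \frac{48}{h^{2}}}{9} = -2 - \frac{16}{3 h^{2}}$)
$\left(I n{\left(9 \right)} + 9148\right) + H = \left(137 \left(-2 - \frac{16}{3 \cdot 81}\right) + 9148\right) - 2451 = \left(137 \left(-2 - \frac{16}{243}\right) + 9148\right) - 2451 = \left(137 \left(- \frac{502}{243}\right) + 9148\right) - 2451 = \left(- \frac{68774}{243} + 9148\right) - 2451 = \frac{2154190}{243} - 2451 = \frac{1558597}{243}$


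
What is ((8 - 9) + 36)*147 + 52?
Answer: 5197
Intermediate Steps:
((8 - 9) + 36)*147 + 52 = (-1 + 36)*147 + 52 = 35*147 + 52 = 5145 + 52 = 5197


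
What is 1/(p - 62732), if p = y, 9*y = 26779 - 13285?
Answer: -3/183698 ≈ -1.6331e-5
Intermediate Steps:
y = 4498/3 (y = (26779 - 13285)/9 = (1/9)*13494 = 4498/3 ≈ 1499.3)
p = 4498/3 ≈ 1499.3
1/(p - 62732) = 1/(4498/3 - 62732) = 1/(-183698/3) = -3/183698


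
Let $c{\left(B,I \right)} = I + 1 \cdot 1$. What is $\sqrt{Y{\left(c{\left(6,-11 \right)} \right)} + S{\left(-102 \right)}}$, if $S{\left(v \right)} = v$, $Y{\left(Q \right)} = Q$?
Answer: $4 i \sqrt{7} \approx 10.583 i$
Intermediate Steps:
$c{\left(B,I \right)} = 1 + I$ ($c{\left(B,I \right)} = I + 1 = 1 + I$)
$\sqrt{Y{\left(c{\left(6,-11 \right)} \right)} + S{\left(-102 \right)}} = \sqrt{\left(1 - 11\right) - 102} = \sqrt{-10 - 102} = \sqrt{-112} = 4 i \sqrt{7}$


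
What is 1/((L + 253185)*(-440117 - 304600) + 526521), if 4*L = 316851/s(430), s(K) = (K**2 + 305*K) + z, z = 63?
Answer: -421484/79471159607187405 ≈ -5.3036e-12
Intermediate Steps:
s(K) = 63 + K**2 + 305*K (s(K) = (K**2 + 305*K) + 63 = 63 + K**2 + 305*K)
L = 105617/421484 (L = (316851/(63 + 430**2 + 305*430))/4 = (316851/(63 + 184900 + 131150))/4 = (316851/316113)/4 = (316851*(1/316113))/4 = (1/4)*(105617/105371) = 105617/421484 ≈ 0.25058)
1/((L + 253185)*(-440117 - 304600) + 526521) = 1/((105617/421484 + 253185)*(-440117 - 304600) + 526521) = 1/((106713532157/421484)*(-744717) + 526521) = 1/(-79471381527364569/421484 + 526521) = 1/(-79471159607187405/421484) = -421484/79471159607187405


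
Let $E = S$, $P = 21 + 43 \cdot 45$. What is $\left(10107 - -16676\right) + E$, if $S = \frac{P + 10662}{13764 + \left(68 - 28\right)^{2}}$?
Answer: $\frac{205753315}{7682} \approx 26784.0$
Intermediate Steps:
$P = 1956$ ($P = 21 + 1935 = 1956$)
$S = \frac{6309}{7682}$ ($S = \frac{1956 + 10662}{13764 + \left(68 - 28\right)^{2}} = \frac{12618}{13764 + 40^{2}} = \frac{12618}{13764 + 1600} = \frac{12618}{15364} = 12618 \cdot \frac{1}{15364} = \frac{6309}{7682} \approx 0.82127$)
$E = \frac{6309}{7682} \approx 0.82127$
$\left(10107 - -16676\right) + E = \left(10107 - -16676\right) + \frac{6309}{7682} = \left(10107 + 16676\right) + \frac{6309}{7682} = 26783 + \frac{6309}{7682} = \frac{205753315}{7682}$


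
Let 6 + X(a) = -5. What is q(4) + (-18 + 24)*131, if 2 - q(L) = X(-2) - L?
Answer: 803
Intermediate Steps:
X(a) = -11 (X(a) = -6 - 5 = -11)
q(L) = 13 + L (q(L) = 2 - (-11 - L) = 2 + (11 + L) = 13 + L)
q(4) + (-18 + 24)*131 = (13 + 4) + (-18 + 24)*131 = 17 + 6*131 = 17 + 786 = 803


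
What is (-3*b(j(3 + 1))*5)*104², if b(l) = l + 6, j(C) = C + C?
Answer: -2271360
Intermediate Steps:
j(C) = 2*C
b(l) = 6 + l
(-3*b(j(3 + 1))*5)*104² = (-3*(6 + 2*(3 + 1))*5)*104² = (-3*(6 + 2*4)*5)*10816 = (-3*(6 + 8)*5)*10816 = (-3*14*5)*10816 = -42*5*10816 = -210*10816 = -2271360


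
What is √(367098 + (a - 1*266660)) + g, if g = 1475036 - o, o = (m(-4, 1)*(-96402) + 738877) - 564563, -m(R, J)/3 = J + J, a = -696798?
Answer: 722310 + 2*I*√149090 ≈ 7.2231e+5 + 772.24*I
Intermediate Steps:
m(R, J) = -6*J (m(R, J) = -3*(J + J) = -6*J)
o = 752726 (o = (-6*1*(-96402) + 738877) - 564563 = (-6*(-96402) + 738877) - 564563 = (578412 + 738877) - 564563 = 1317289 - 564563 = 752726)
g = 722310 (g = 1475036 - 1*752726 = 1475036 - 752726 = 722310)
√(367098 + (a - 1*266660)) + g = √(367098 + (-696798 - 1*266660)) + 722310 = √(367098 + (-696798 - 266660)) + 722310 = √(367098 - 963458) + 722310 = √(-596360) + 722310 = 2*I*√149090 + 722310 = 722310 + 2*I*√149090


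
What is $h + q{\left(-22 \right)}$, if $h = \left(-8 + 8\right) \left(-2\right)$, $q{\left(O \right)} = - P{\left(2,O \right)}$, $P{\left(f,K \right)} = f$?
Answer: $-2$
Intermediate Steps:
$q{\left(O \right)} = -2$ ($q{\left(O \right)} = \left(-1\right) 2 = -2$)
$h = 0$ ($h = 0 \left(-2\right) = 0$)
$h + q{\left(-22 \right)} = 0 - 2 = -2$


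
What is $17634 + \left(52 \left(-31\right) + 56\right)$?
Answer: $16078$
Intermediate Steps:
$17634 + \left(52 \left(-31\right) + 56\right) = 17634 + \left(-1612 + 56\right) = 17634 - 1556 = 16078$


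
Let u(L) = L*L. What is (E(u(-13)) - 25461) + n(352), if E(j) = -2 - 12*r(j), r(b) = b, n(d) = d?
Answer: -27139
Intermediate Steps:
u(L) = L**2
E(j) = -2 - 12*j
(E(u(-13)) - 25461) + n(352) = ((-2 - 12*(-13)**2) - 25461) + 352 = ((-2 - 12*169) - 25461) + 352 = ((-2 - 2028) - 25461) + 352 = (-2030 - 25461) + 352 = -27491 + 352 = -27139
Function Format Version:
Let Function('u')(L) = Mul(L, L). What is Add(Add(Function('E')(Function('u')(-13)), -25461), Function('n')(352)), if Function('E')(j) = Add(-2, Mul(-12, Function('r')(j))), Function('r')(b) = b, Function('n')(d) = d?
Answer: -27139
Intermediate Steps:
Function('u')(L) = Pow(L, 2)
Function('E')(j) = Add(-2, Mul(-12, j))
Add(Add(Function('E')(Function('u')(-13)), -25461), Function('n')(352)) = Add(Add(Add(-2, Mul(-12, Pow(-13, 2))), -25461), 352) = Add(Add(Add(-2, Mul(-12, 169)), -25461), 352) = Add(Add(Add(-2, -2028), -25461), 352) = Add(Add(-2030, -25461), 352) = Add(-27491, 352) = -27139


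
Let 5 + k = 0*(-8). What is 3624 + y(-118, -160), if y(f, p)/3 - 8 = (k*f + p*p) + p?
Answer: 81738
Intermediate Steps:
k = -5 (k = -5 + 0*(-8) = -5 + 0 = -5)
y(f, p) = 24 - 15*f + 3*p + 3*p**2 (y(f, p) = 24 + 3*((-5*f + p*p) + p) = 24 + 3*((-5*f + p**2) + p) = 24 + 3*((p**2 - 5*f) + p) = 24 + 3*(p + p**2 - 5*f) = 24 + (-15*f + 3*p + 3*p**2) = 24 - 15*f + 3*p + 3*p**2)
3624 + y(-118, -160) = 3624 + (24 - 15*(-118) + 3*(-160) + 3*(-160)**2) = 3624 + (24 + 1770 - 480 + 3*25600) = 3624 + (24 + 1770 - 480 + 76800) = 3624 + 78114 = 81738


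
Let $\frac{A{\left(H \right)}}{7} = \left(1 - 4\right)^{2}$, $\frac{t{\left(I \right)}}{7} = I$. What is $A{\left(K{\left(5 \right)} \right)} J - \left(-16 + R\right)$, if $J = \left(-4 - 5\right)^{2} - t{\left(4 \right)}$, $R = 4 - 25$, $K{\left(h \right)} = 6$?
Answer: $3376$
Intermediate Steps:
$t{\left(I \right)} = 7 I$
$R = -21$ ($R = 4 - 25 = -21$)
$J = 53$ ($J = \left(-4 - 5\right)^{2} - 7 \cdot 4 = \left(-9\right)^{2} - 28 = 81 - 28 = 53$)
$A{\left(H \right)} = 63$ ($A{\left(H \right)} = 7 \left(1 - 4\right)^{2} = 7 \left(-3\right)^{2} = 7 \cdot 9 = 63$)
$A{\left(K{\left(5 \right)} \right)} J - \left(-16 + R\right) = 63 \cdot 53 + \left(16 - -21\right) = 3339 + \left(16 + 21\right) = 3339 + 37 = 3376$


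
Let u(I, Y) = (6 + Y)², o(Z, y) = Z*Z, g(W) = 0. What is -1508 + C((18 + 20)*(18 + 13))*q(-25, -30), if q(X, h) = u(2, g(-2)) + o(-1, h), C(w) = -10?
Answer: -1878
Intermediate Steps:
o(Z, y) = Z²
q(X, h) = 37 (q(X, h) = (6 + 0)² + (-1)² = 6² + 1 = 36 + 1 = 37)
-1508 + C((18 + 20)*(18 + 13))*q(-25, -30) = -1508 - 10*37 = -1508 - 370 = -1878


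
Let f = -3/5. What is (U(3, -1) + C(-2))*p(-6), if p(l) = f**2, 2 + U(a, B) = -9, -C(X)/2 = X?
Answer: -63/25 ≈ -2.5200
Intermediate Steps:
f = -3/5 (f = -3*1/5 = -3/5 ≈ -0.60000)
C(X) = -2*X
U(a, B) = -11 (U(a, B) = -2 - 9 = -11)
p(l) = 9/25 (p(l) = (-3/5)**2 = 9/25)
(U(3, -1) + C(-2))*p(-6) = (-11 - 2*(-2))*(9/25) = (-11 + 4)*(9/25) = -7*9/25 = -63/25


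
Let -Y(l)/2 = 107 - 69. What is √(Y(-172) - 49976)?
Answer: 2*I*√12513 ≈ 223.72*I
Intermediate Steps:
Y(l) = -76 (Y(l) = -2*(107 - 69) = -2*38 = -76)
√(Y(-172) - 49976) = √(-76 - 49976) = √(-50052) = 2*I*√12513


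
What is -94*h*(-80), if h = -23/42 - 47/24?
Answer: -395740/21 ≈ -18845.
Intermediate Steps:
h = -421/168 (h = -23*1/42 - 47*1/24 = -23/42 - 47/24 = -421/168 ≈ -2.5060)
-94*h*(-80) = -94*(-421/168)*(-80) = (19787/84)*(-80) = -395740/21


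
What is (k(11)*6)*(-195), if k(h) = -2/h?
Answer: 2340/11 ≈ 212.73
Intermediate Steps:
(k(11)*6)*(-195) = (-2/11*6)*(-195) = (-2*1/11*6)*(-195) = -2/11*6*(-195) = -12/11*(-195) = 2340/11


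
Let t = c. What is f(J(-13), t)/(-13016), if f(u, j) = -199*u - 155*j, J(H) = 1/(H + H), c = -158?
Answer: -636939/338416 ≈ -1.8821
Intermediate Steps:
t = -158
J(H) = 1/(2*H)
f(J(-13), t)/(-13016) = (-199/(2*(-13)) - 155*(-158))/(-13016) = (-199*(-1)/(2*13) + 24490)*(-1/13016) = (-199*(-1/26) + 24490)*(-1/13016) = (199/26 + 24490)*(-1/13016) = (636939/26)*(-1/13016) = -636939/338416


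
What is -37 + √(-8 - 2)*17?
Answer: -37 + 17*I*√10 ≈ -37.0 + 53.759*I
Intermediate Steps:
-37 + √(-8 - 2)*17 = -37 + √(-10)*17 = -37 + (I*√10)*17 = -37 + 17*I*√10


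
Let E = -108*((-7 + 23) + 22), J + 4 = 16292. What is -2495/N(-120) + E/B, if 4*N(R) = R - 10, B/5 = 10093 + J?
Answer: 131587838/1714765 ≈ 76.738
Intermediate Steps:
J = 16288 (J = -4 + 16292 = 16288)
B = 131905 (B = 5*(10093 + 16288) = 5*26381 = 131905)
E = -4104 (E = -108*(16 + 22) = -108*38 = -4104)
N(R) = -5/2 + R/4 (N(R) = (R - 10)/4 = (-10 + R)/4 = -5/2 + R/4)
-2495/N(-120) + E/B = -2495/(-5/2 + (1/4)*(-120)) - 4104/131905 = -2495/(-5/2 - 30) - 4104*1/131905 = -2495/(-65/2) - 4104/131905 = -2495*(-2/65) - 4104/131905 = 998/13 - 4104/131905 = 131587838/1714765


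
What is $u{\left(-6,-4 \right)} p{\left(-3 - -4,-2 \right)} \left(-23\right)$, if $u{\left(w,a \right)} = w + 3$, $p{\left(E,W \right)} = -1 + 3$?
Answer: $138$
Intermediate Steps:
$p{\left(E,W \right)} = 2$
$u{\left(w,a \right)} = 3 + w$
$u{\left(-6,-4 \right)} p{\left(-3 - -4,-2 \right)} \left(-23\right) = \left(3 - 6\right) 2 \left(-23\right) = \left(-3\right) 2 \left(-23\right) = \left(-6\right) \left(-23\right) = 138$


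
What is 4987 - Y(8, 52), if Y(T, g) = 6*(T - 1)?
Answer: 4945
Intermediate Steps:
Y(T, g) = -6 + 6*T (Y(T, g) = 6*(-1 + T) = -6 + 6*T)
4987 - Y(8, 52) = 4987 - (-6 + 6*8) = 4987 - (-6 + 48) = 4987 - 1*42 = 4987 - 42 = 4945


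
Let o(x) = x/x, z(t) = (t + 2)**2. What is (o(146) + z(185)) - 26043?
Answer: 8927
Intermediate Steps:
z(t) = (2 + t)**2
o(x) = 1
(o(146) + z(185)) - 26043 = (1 + (2 + 185)**2) - 26043 = (1 + 187**2) - 26043 = (1 + 34969) - 26043 = 34970 - 26043 = 8927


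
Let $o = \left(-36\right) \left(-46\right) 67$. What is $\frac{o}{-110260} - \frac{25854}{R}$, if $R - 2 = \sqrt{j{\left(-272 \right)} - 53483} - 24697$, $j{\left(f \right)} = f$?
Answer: $\frac{68195788581}{1681180474070} + \frac{12927 i \sqrt{53755}}{304948390} \approx 0.040564 + 0.0098284 i$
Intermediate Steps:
$R = -24695 + i \sqrt{53755}$ ($R = 2 + \left(\sqrt{-272 - 53483} - 24697\right) = 2 - \left(24697 - \sqrt{-53755}\right) = 2 - \left(24697 - i \sqrt{53755}\right) = -24695 + i \sqrt{53755} \approx -24695.0 + 231.85 i$)
$o = 110952$ ($o = 1656 \cdot 67 = 110952$)
$\frac{o}{-110260} - \frac{25854}{R} = \frac{110952}{-110260} - \frac{25854}{-24695 + i \sqrt{53755}} = 110952 \left(- \frac{1}{110260}\right) - \frac{25854}{-24695 + i \sqrt{53755}} = - \frac{27738}{27565} - \frac{25854}{-24695 + i \sqrt{53755}}$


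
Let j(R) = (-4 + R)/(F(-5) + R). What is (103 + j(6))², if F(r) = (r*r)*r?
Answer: 150185025/14161 ≈ 10606.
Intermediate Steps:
F(r) = r³ (F(r) = r²*r = r³)
j(R) = (-4 + R)/(-125 + R) (j(R) = (-4 + R)/((-5)³ + R) = (-4 + R)/(-125 + R))
(103 + j(6))² = (103 + (-4 + 6)/(-125 + 6))² = (103 + 2/(-119))² = (103 - 1/119*2)² = (103 - 2/119)² = (12255/119)² = 150185025/14161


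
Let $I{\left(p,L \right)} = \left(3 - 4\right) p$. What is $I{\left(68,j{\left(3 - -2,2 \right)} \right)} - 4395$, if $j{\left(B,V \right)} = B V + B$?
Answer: $-4463$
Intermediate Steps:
$j{\left(B,V \right)} = B + B V$
$I{\left(p,L \right)} = - p$
$I{\left(68,j{\left(3 - -2,2 \right)} \right)} - 4395 = \left(-1\right) 68 - 4395 = -68 - 4395 = -4463$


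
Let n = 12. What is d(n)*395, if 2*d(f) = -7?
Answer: -2765/2 ≈ -1382.5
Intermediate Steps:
d(f) = -7/2 (d(f) = (1/2)*(-7) = -7/2)
d(n)*395 = -7/2*395 = -2765/2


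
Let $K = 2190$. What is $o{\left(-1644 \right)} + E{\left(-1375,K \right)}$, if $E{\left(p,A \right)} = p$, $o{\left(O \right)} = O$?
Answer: $-3019$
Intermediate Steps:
$o{\left(-1644 \right)} + E{\left(-1375,K \right)} = -1644 - 1375 = -3019$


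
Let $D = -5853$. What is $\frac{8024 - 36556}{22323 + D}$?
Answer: $- \frac{14266}{8235} \approx -1.7324$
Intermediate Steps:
$\frac{8024 - 36556}{22323 + D} = \frac{8024 - 36556}{22323 - 5853} = - \frac{28532}{16470} = \left(-28532\right) \frac{1}{16470} = - \frac{14266}{8235}$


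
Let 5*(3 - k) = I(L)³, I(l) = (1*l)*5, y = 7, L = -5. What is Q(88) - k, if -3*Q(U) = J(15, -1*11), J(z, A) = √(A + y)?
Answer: -3128 - 2*I/3 ≈ -3128.0 - 0.66667*I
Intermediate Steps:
J(z, A) = √(7 + A) (J(z, A) = √(A + 7) = √(7 + A))
I(l) = 5*l (I(l) = l*5 = 5*l)
k = 3128 (k = 3 - (5*(-5))³/5 = 3 - ⅕*(-25)³ = 3 - ⅕*(-15625) = 3 + 3125 = 3128)
Q(U) = -2*I/3 (Q(U) = -√(7 - 1*11)/3 = -√(7 - 11)/3 = -2*I/3)
Q(88) - k = -2*I/3 - 1*3128 = -2*I/3 - 3128 = -3128 - 2*I/3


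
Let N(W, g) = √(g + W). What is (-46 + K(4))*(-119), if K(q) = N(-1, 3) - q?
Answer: 5950 - 119*√2 ≈ 5781.7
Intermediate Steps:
N(W, g) = √(W + g)
K(q) = √2 - q (K(q) = √(-1 + 3) - q = √2 - q)
(-46 + K(4))*(-119) = (-46 + (√2 - 1*4))*(-119) = (-46 + (√2 - 4))*(-119) = (-46 + (-4 + √2))*(-119) = (-50 + √2)*(-119) = 5950 - 119*√2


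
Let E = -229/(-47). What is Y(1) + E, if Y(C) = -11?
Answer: -288/47 ≈ -6.1277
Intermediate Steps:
E = 229/47 (E = -229*(-1/47) = 229/47 ≈ 4.8723)
Y(1) + E = -11 + 229/47 = -288/47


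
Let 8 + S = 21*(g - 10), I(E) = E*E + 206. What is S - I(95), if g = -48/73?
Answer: -690785/73 ≈ -9462.8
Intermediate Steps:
g = -48/73 (g = -48*1/73 = -48/73 ≈ -0.65753)
I(E) = 206 + E**2 (I(E) = E**2 + 206 = 206 + E**2)
S = -16922/73 (S = -8 + 21*(-48/73 - 10) = -8 + 21*(-778/73) = -8 - 16338/73 = -16922/73 ≈ -231.81)
S - I(95) = -16922/73 - (206 + 95**2) = -16922/73 - (206 + 9025) = -16922/73 - 1*9231 = -16922/73 - 9231 = -690785/73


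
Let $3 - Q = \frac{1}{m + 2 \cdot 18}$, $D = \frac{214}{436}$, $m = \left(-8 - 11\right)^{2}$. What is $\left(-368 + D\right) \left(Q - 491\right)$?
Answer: $\frac{15521627229}{86546} \approx 1.7935 \cdot 10^{5}$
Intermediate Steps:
$m = 361$ ($m = \left(-19\right)^{2} = 361$)
$D = \frac{107}{218}$ ($D = 214 \cdot \frac{1}{436} = \frac{107}{218} \approx 0.49083$)
$Q = \frac{1190}{397}$ ($Q = 3 - \frac{1}{361 + 2 \cdot 18} = 3 - \frac{1}{361 + 36} = 3 - \frac{1}{397} = \frac{1190}{397} \approx 2.9975$)
$\left(-368 + D\right) \left(Q - 491\right) = \left(-368 + \frac{107}{218}\right) \left(\frac{1190}{397} - 491\right) = \left(- \frac{80117}{218}\right) \left(- \frac{193737}{397}\right) = \frac{15521627229}{86546}$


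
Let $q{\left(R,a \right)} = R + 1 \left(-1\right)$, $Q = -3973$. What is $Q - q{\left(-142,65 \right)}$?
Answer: $-3830$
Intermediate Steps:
$q{\left(R,a \right)} = -1 + R$ ($q{\left(R,a \right)} = R - 1 = -1 + R$)
$Q - q{\left(-142,65 \right)} = -3973 - \left(-1 - 142\right) = -3973 - -143 = -3973 + 143 = -3830$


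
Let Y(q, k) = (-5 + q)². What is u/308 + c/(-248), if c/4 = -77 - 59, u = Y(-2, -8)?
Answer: 3209/1364 ≈ 2.3526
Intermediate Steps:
u = 49 (u = (-5 - 2)² = (-7)² = 49)
c = -544 (c = 4*(-77 - 59) = 4*(-136) = -544)
u/308 + c/(-248) = 49/308 - 544/(-248) = 49*(1/308) - 544*(-1/248) = 7/44 + 68/31 = 3209/1364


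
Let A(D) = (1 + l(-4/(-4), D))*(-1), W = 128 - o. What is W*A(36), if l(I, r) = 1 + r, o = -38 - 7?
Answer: -6574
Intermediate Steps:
o = -45
W = 173 (W = 128 - 1*(-45) = 128 + 45 = 173)
A(D) = -2 - D (A(D) = (1 + (1 + D))*(-1) = (2 + D)*(-1) = -2 - D)
W*A(36) = 173*(-2 - 1*36) = 173*(-2 - 36) = 173*(-38) = -6574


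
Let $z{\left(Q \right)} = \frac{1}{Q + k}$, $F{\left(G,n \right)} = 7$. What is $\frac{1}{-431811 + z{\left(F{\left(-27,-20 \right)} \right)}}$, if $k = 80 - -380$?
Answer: $- \frac{467}{201655736} \approx -2.3158 \cdot 10^{-6}$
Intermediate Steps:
$k = 460$ ($k = 80 + 380 = 460$)
$z{\left(Q \right)} = \frac{1}{460 + Q}$ ($z{\left(Q \right)} = \frac{1}{Q + 460} = \frac{1}{460 + Q}$)
$\frac{1}{-431811 + z{\left(F{\left(-27,-20 \right)} \right)}} = \frac{1}{-431811 + \frac{1}{460 + 7}} = \frac{1}{-431811 + \frac{1}{467}} = \frac{1}{- \frac{201655736}{467}} = - \frac{467}{201655736}$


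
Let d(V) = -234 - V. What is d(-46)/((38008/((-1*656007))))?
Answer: 30832329/9502 ≈ 3244.8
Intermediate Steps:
d(-46)/((38008/((-1*656007)))) = (-234 - 1*(-46))/((38008/((-1*656007)))) = (-234 + 46)/((38008/(-656007))) = -188/(38008*(-1/656007)) = -188/(-38008/656007) = -188*(-656007/38008) = 30832329/9502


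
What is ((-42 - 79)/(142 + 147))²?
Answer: 14641/83521 ≈ 0.17530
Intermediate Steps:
((-42 - 79)/(142 + 147))² = (-121/289)² = 14641/83521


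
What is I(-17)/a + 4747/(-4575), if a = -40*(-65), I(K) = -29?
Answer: -99799/95160 ≈ -1.0487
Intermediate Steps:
a = 2600
I(-17)/a + 4747/(-4575) = -29/2600 + 4747/(-4575) = -29*1/2600 + 4747*(-1/4575) = -29/2600 - 4747/4575 = -99799/95160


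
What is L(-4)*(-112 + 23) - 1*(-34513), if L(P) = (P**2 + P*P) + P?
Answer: 32021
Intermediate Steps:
L(P) = P + 2*P**2 (L(P) = (P**2 + P**2) + P = 2*P**2 + P = P + 2*P**2)
L(-4)*(-112 + 23) - 1*(-34513) = (-4*(1 + 2*(-4)))*(-112 + 23) - 1*(-34513) = -4*(1 - 8)*(-89) + 34513 = -4*(-7)*(-89) + 34513 = 28*(-89) + 34513 = -2492 + 34513 = 32021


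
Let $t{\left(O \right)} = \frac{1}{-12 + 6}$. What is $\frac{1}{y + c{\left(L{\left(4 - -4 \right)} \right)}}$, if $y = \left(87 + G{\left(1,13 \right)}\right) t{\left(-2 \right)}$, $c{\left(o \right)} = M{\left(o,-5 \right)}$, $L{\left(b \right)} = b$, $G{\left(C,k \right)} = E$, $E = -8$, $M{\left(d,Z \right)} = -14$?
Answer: $- \frac{6}{163} \approx -0.03681$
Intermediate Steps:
$G{\left(C,k \right)} = -8$
$c{\left(o \right)} = -14$
$t{\left(O \right)} = - \frac{1}{6}$ ($t{\left(O \right)} = \frac{1}{-6} = - \frac{1}{6}$)
$y = - \frac{79}{6}$ ($y = \left(87 - 8\right) \left(- \frac{1}{6}\right) = 79 \left(- \frac{1}{6}\right) = - \frac{79}{6} \approx -13.167$)
$\frac{1}{y + c{\left(L{\left(4 - -4 \right)} \right)}} = \frac{1}{- \frac{79}{6} - 14} = \frac{1}{- \frac{163}{6}} = - \frac{6}{163}$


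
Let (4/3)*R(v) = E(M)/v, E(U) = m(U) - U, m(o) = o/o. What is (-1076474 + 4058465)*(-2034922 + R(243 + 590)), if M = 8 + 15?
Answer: -10109486501849235/1666 ≈ -6.0681e+12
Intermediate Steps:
m(o) = 1
M = 23
E(U) = 1 - U
R(v) = -33/(2*v) (R(v) = 3*((1 - 1*23)/v)/4 = 3*((1 - 23)/v)/4 = 3*(-22/v)/4 = -33/(2*v))
(-1076474 + 4058465)*(-2034922 + R(243 + 590)) = (-1076474 + 4058465)*(-2034922 - 33/(2*(243 + 590))) = 2981991*(-2034922 - 33/2/833) = 2981991*(-2034922 - 33/2*1/833) = 2981991*(-2034922 - 33/1666) = 2981991*(-3390180085/1666) = -10109486501849235/1666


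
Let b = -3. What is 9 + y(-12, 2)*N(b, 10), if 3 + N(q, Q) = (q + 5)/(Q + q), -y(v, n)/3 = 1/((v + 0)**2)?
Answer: 3043/336 ≈ 9.0565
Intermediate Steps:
y(v, n) = -3/v**2 (y(v, n) = -3/(v + 0)**2 = -3/v**2)
N(q, Q) = -3 + (5 + q)/(Q + q) (N(q, Q) = -3 + (q + 5)/(Q + q) = -3 + (5 + q)/(Q + q))
9 + y(-12, 2)*N(b, 10) = 9 + (-3/(-12)**2)*((5 - 3*10 - 2*(-3))/(10 - 3)) = 9 + (-3*1/144)*((5 - 30 + 6)/7) = 9 - (-19)/336 = 9 - 1/48*(-19/7) = 9 + 19/336 = 3043/336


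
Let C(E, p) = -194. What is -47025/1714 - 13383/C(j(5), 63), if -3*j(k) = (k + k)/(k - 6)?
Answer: 3453903/83129 ≈ 41.549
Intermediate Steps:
j(k) = -2*k/(3*(-6 + k)) (j(k) = -(k + k)/(3*(k - 6)) = -2*k/(3*(-6 + k)))
-47025/1714 - 13383/C(j(5), 63) = -47025/1714 - 13383/(-194) = -47025*1/1714 - 13383*(-1/194) = -47025/1714 + 13383/194 = 3453903/83129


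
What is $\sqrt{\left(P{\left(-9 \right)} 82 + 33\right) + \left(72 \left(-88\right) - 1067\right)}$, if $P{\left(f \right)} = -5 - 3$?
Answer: $i \sqrt{8026} \approx 89.588 i$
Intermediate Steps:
$P{\left(f \right)} = -8$
$\sqrt{\left(P{\left(-9 \right)} 82 + 33\right) + \left(72 \left(-88\right) - 1067\right)} = \sqrt{\left(\left(-8\right) 82 + 33\right) + \left(72 \left(-88\right) - 1067\right)} = \sqrt{\left(-656 + 33\right) - 7403} = \sqrt{-623 - 7403} = \sqrt{-8026} = i \sqrt{8026}$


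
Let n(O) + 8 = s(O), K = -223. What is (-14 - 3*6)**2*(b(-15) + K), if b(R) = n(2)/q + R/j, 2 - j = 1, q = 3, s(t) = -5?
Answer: -744448/3 ≈ -2.4815e+5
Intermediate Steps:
j = 1 (j = 2 - 1*1 = 2 - 1 = 1)
n(O) = -13 (n(O) = -8 - 5 = -13)
b(R) = -13/3 + R (b(R) = -13/3 + R/1 = -13*1/3 + R*1 = -13/3 + R)
(-14 - 3*6)**2*(b(-15) + K) = (-14 - 3*6)**2*((-13/3 - 15) - 223) = (-14 - 18)**2*(-58/3 - 223) = (-32)**2*(-727/3) = 1024*(-727/3) = -744448/3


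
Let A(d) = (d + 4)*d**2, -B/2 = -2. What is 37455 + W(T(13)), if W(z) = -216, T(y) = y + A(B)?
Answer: 37239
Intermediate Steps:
B = 4 (B = -2*(-2) = 4)
A(d) = d**2*(4 + d) (A(d) = (4 + d)*d**2 = d**2*(4 + d))
T(y) = 128 + y (T(y) = y + 4**2*(4 + 4) = y + 16*8 = y + 128 = 128 + y)
37455 + W(T(13)) = 37455 - 216 = 37239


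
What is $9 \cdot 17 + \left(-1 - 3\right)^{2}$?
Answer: $169$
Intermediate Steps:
$9 \cdot 17 + \left(-1 - 3\right)^{2} = 153 + \left(-4\right)^{2} = 153 + 16 = 169$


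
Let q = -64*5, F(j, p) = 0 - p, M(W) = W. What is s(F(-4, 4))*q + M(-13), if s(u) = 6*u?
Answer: 7667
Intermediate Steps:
F(j, p) = -p
q = -320
s(F(-4, 4))*q + M(-13) = (6*(-1*4))*(-320) - 13 = (6*(-4))*(-320) - 13 = -24*(-320) - 13 = 7680 - 13 = 7667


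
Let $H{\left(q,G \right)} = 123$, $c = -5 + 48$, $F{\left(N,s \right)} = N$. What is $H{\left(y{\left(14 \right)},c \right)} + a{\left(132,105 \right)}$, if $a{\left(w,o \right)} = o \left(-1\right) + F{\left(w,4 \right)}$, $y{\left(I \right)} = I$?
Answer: $150$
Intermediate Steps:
$a{\left(w,o \right)} = w - o$ ($a{\left(w,o \right)} = o \left(-1\right) + w = - o + w = w - o$)
$c = 43$
$H{\left(y{\left(14 \right)},c \right)} + a{\left(132,105 \right)} = 123 + \left(132 - 105\right) = 123 + 27 = 150$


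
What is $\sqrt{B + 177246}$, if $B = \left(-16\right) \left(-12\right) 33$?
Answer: $3 \sqrt{20398} \approx 428.46$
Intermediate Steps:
$B = 6336$ ($B = 192 \cdot 33 = 6336$)
$\sqrt{B + 177246} = \sqrt{6336 + 177246} = \sqrt{183582} = 3 \sqrt{20398}$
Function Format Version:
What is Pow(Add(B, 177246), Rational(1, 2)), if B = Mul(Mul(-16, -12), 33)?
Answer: Mul(3, Pow(20398, Rational(1, 2))) ≈ 428.46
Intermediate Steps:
B = 6336 (B = Mul(192, 33) = 6336)
Pow(Add(B, 177246), Rational(1, 2)) = Pow(Add(6336, 177246), Rational(1, 2)) = Pow(183582, Rational(1, 2)) = Mul(3, Pow(20398, Rational(1, 2)))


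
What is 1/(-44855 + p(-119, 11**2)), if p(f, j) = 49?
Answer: -1/44806 ≈ -2.2318e-5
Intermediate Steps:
1/(-44855 + p(-119, 11**2)) = 1/(-44855 + 49) = 1/(-44806) = -1/44806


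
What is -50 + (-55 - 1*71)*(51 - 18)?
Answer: -4208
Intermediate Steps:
-50 + (-55 - 1*71)*(51 - 18) = -50 + (-55 - 71)*33 = -50 - 126*33 = -50 - 4158 = -4208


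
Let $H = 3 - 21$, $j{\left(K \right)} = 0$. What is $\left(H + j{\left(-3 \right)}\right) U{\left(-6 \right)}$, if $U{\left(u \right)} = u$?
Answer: $108$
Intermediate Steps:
$H = -18$ ($H = 3 - 21 = -18$)
$\left(H + j{\left(-3 \right)}\right) U{\left(-6 \right)} = \left(-18 + 0\right) \left(-6\right) = \left(-18\right) \left(-6\right) = 108$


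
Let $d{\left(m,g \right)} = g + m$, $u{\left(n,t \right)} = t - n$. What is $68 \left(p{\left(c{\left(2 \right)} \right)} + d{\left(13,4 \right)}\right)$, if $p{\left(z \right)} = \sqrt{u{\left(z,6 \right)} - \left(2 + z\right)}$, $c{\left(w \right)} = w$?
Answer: $1156$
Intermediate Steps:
$p{\left(z \right)} = \sqrt{4 - 2 z}$ ($p{\left(z \right)} = \sqrt{\left(6 - z\right) - \left(2 + z\right)} = \sqrt{4 - 2 z}$)
$68 \left(p{\left(c{\left(2 \right)} \right)} + d{\left(13,4 \right)}\right) = 68 \left(\sqrt{4 - 4} + \left(4 + 13\right)\right) = 68 \left(\sqrt{4 - 4} + 17\right) = 68 \left(\sqrt{0} + 17\right) = 68 \left(0 + 17\right) = 68 \cdot 17 = 1156$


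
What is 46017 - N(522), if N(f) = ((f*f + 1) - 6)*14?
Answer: -3768689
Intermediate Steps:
N(f) = -70 + 14*f**2 (N(f) = ((f**2 + 1) - 6)*14 = ((1 + f**2) - 6)*14 = (-5 + f**2)*14 = -70 + 14*f**2)
46017 - N(522) = 46017 - (-70 + 14*522**2) = 46017 - (-70 + 14*272484) = 46017 - (-70 + 3814776) = 46017 - 1*3814706 = 46017 - 3814706 = -3768689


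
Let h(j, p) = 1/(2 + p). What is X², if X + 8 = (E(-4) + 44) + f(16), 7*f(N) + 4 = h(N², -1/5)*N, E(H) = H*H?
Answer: 11022400/3969 ≈ 2777.1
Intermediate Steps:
E(H) = H²
f(N) = -4/7 + 5*N/63 (f(N) = -4/7 + (N/(2 - 1/5))/7 = -4/7 + (N/(2 - 1*⅕))/7 = -4/7 + (N/(2 - ⅕))/7 = -4/7 + (N/(9/5))/7 = -4/7 + (5*N/9)/7 = -4/7 + 5*N/63)
X = 3320/63 (X = -8 + (((-4)² + 44) + (-4/7 + (5/63)*16)) = -8 + ((16 + 44) + (-4/7 + 80/63)) = -8 + (60 + 44/63) = -8 + 3824/63 = 3320/63 ≈ 52.698)
X² = (3320/63)² = 11022400/3969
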